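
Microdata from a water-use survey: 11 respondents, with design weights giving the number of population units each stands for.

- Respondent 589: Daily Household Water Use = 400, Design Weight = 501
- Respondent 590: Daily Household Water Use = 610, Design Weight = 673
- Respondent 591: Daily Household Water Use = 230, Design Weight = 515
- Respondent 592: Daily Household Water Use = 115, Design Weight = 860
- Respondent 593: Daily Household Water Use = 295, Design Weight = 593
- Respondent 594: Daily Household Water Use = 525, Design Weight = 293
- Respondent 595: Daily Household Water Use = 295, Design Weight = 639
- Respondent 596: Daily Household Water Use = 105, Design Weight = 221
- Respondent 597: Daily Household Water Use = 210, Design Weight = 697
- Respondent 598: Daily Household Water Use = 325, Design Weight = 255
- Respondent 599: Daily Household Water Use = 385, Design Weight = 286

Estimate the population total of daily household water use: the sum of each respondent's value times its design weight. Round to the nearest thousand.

1708000

Weighted total = 400×501 + 610×673 + 230×515 + 115×860 + 295×593 + 525×293 + 295×639 + 105×221 + 210×697 + 325×255 + 385×286
  = 200400 + 410530 + 118450 + 98900 + 174935 + 153825 + 188505 + 23205 + 146370 + 82875 + 110110 = 1708105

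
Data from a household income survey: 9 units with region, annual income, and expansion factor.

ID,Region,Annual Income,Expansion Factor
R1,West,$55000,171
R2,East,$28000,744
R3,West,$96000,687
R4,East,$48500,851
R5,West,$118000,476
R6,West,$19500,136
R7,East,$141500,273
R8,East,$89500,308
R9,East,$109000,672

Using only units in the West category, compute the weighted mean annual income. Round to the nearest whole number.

West rows: R1, R3, R5, R6
Weighted sum = 55000×171 + 96000×687 + 118000×476 + 19500×136
  = 9405000 + 65952000 + 56168000 + 2652000 = 134177000
Sum of weights = 171 + 687 + 476 + 136 = 1470
Weighted mean = 134177000 / 1470 = 91276.871

91277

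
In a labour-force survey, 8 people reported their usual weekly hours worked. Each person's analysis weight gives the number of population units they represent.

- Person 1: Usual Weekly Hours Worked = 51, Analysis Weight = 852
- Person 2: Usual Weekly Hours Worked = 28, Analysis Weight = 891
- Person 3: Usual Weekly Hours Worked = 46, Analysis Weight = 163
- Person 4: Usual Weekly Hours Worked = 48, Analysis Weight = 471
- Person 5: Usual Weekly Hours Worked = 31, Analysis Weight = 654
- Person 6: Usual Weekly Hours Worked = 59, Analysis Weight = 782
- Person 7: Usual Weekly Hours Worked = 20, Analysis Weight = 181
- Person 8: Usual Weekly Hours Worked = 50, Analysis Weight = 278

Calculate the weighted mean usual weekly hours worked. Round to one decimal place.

Weighted sum = 51×852 + 28×891 + 46×163 + 48×471 + 31×654 + 59×782 + 20×181 + 50×278
  = 43452 + 24948 + 7498 + 22608 + 20274 + 46138 + 3620 + 13900 = 182438
Sum of weights = 852 + 891 + 163 + 471 + 654 + 782 + 181 + 278 = 4272
Weighted mean = 182438 / 4272 = 42.705524

42.7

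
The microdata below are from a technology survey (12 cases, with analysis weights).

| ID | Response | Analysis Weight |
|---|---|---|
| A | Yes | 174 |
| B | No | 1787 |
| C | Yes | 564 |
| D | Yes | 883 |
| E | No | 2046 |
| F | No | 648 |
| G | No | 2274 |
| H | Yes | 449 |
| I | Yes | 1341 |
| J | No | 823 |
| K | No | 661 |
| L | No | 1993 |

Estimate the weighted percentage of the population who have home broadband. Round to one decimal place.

Sum of weights for 'Yes' = 174 + 564 + 883 + 449 + 1341 = 3411
Total weight = 174 + 1787 + 564 + 883 + 2046 + 648 + 2274 + 449 + 1341 + 823 + 661 + 1993 = 13643
Weighted proportion = 3411 / 13643 = 0.25001832 → 25.001832%

25.0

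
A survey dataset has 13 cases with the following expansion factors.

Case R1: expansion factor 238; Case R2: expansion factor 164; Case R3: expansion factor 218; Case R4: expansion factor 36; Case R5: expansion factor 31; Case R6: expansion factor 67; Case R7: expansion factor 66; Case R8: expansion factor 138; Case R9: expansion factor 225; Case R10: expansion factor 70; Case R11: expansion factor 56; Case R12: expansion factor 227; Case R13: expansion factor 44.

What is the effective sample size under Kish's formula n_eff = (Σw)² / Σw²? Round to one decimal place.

9.1

Σ wᵢ = 1580
Σ wᵢ² = 273336
n_eff = 1580² / 273336 = 2496400 / 273336 = 9.1330816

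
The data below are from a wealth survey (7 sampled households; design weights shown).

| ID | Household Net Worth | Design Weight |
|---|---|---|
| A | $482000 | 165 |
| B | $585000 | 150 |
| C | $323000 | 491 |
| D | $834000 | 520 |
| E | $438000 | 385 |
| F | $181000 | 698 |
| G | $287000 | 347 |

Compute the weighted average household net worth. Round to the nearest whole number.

Weighted sum = 482000×165 + 585000×150 + 323000×491 + 834000×520 + 438000×385 + 181000×698 + 287000×347
  = 1154110000
Sum of weights = 165 + 150 + 491 + 520 + 385 + 698 + 347 = 2756
Weighted mean = 1154110000 / 2756 = 418762.7

418763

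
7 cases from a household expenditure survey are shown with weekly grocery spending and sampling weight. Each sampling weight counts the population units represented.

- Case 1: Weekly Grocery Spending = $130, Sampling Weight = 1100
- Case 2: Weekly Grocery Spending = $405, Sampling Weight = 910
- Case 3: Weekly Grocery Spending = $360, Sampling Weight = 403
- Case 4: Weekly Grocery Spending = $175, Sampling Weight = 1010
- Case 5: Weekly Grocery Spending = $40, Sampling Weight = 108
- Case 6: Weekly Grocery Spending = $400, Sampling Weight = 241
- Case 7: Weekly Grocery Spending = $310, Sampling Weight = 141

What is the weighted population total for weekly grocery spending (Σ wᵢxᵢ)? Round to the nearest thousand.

978000

Weighted total = 130×1100 + 405×910 + 360×403 + 175×1010 + 40×108 + 400×241 + 310×141
  = 143000 + 368550 + 145080 + 176750 + 4320 + 96400 + 43710 = 977810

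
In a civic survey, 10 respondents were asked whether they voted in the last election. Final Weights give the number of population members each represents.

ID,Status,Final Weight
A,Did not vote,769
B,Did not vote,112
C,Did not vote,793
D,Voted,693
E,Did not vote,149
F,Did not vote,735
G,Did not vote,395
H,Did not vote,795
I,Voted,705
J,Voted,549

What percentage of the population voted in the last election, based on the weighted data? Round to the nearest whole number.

34

Sum of weights for 'Voted' = 693 + 705 + 549 = 1947
Total weight = 769 + 112 + 793 + 693 + 149 + 735 + 395 + 795 + 705 + 549 = 5695
Weighted proportion = 1947 / 5695 = 0.34187884 → 34.187884%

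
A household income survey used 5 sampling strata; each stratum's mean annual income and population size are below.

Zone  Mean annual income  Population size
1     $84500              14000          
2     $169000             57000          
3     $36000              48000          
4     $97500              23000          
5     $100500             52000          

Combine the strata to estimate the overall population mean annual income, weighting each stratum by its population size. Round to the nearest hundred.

Σ Nₕ·x̄ₕ = 84500×14000 + 169000×57000 + 36000×48000 + 97500×23000 + 100500×52000
  = 20012500000
Σ Nₕ = 14000 + 57000 + 48000 + 23000 + 52000 = 194000
Overall mean = 20012500000 / 194000 = 103157.22

103200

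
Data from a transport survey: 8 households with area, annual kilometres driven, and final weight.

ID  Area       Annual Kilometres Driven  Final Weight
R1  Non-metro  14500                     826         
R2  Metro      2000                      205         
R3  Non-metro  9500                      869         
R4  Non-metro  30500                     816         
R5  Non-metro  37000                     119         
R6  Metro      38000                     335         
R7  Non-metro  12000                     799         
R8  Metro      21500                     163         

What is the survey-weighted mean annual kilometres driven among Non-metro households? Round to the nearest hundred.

Non-metro rows: R1, R3, R4, R5, R7
Weighted sum = 14500×826 + 9500×869 + 30500×816 + 37000×119 + 12000×799
  = 11977000 + 8255500 + 24888000 + 4403000 + 9588000 = 59111500
Sum of weights = 826 + 869 + 816 + 119 + 799 = 3429
Weighted mean = 59111500 / 3429 = 17238.699

17200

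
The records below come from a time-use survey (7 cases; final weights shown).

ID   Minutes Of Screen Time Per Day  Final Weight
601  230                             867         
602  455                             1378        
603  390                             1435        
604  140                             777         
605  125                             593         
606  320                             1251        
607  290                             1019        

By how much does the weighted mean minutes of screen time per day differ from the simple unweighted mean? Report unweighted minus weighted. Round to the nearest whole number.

Unweighted sum = 230 + 455 + 390 + 140 + 125 + 320 + 290 = 1950
Unweighted mean = 1950 / 7 = 278.57143
Weighted sum = 230×867 + 455×1378 + 390×1435 + 140×777 + 125×593 + 320×1251 + 290×1019
  = 199410 + 626990 + 559650 + 108780 + 74125 + 400320 + 295510 = 2264785
Sum of weights = 867 + 1378 + 1435 + 777 + 593 + 1251 + 1019 = 7320
Weighted mean = 2264785 / 7320 = 309.39686
Difference (unweighted minus weighted) = -30.825429

-31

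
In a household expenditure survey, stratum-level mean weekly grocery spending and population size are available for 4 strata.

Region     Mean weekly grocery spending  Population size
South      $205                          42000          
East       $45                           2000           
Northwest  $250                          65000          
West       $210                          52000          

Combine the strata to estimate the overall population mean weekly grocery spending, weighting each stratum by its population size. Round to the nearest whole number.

223

Σ Nₕ·x̄ₕ = 35870000
Σ Nₕ = 42000 + 2000 + 65000 + 52000 = 161000
Overall mean = 35870000 / 161000 = 222.79503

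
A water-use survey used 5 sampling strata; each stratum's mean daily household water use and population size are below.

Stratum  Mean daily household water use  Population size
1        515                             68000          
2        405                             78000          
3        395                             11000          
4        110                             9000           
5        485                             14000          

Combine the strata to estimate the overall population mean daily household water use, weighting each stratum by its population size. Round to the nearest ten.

Σ Nₕ·x̄ₕ = 515×68000 + 405×78000 + 395×11000 + 110×9000 + 485×14000
  = 35020000 + 31590000 + 4345000 + 990000 + 6790000 = 78735000
Σ Nₕ = 68000 + 78000 + 11000 + 9000 + 14000 = 180000
Overall mean = 78735000 / 180000 = 437.41667

440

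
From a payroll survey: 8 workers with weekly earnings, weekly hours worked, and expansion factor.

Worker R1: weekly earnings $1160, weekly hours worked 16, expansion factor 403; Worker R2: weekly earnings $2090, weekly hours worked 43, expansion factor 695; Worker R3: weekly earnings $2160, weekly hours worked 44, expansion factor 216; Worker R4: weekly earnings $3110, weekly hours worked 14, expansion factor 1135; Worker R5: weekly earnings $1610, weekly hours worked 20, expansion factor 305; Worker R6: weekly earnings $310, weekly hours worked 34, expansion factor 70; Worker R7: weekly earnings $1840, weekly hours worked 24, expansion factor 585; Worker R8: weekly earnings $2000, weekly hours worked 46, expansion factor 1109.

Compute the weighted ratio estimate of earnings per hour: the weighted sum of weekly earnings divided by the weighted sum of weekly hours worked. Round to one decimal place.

71.9

Σ wᵢ·y = 1160×403 + 2090×695 + 2160×216 + 3110×1135 + 1610×305 + 310×70 + 1840×585 + 2000×1109
  = 467480 + 1452550 + 466560 + 3529850 + 491050 + 21700 + 1076400 + 2218000 = 9723590
Σ wᵢ·x = 16×403 + 43×695 + 44×216 + 14×1135 + 20×305 + 34×70 + 24×585 + 46×1109
  = 6448 + 29885 + 9504 + 15890 + 6100 + 2380 + 14040 + 51014 = 135261
Ratio = 9723590 / 135261 = 71.88761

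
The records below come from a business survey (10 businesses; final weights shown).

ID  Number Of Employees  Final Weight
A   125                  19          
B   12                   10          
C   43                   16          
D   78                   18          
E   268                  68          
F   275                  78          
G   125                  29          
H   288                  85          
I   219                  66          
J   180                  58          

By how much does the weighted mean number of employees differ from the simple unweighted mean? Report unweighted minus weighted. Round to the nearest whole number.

Unweighted sum = 125 + 12 + 43 + 78 + 268 + 275 + 125 + 288 + 219 + 180 = 1613
Unweighted mean = 1613 / 10 = 161.3
Weighted sum = 125×19 + 12×10 + 43×16 + 78×18 + 268×68 + 275×78 + 125×29 + 288×85 + 219×66 + 180×58
  = 2375 + 120 + 688 + 1404 + 18224 + 21450 + 3625 + 24480 + 14454 + 10440 = 97260
Sum of weights = 19 + 10 + 16 + 18 + 68 + 78 + 29 + 85 + 66 + 58 = 447
Weighted mean = 97260 / 447 = 217.58389
Difference (unweighted minus weighted) = -56.283893

-56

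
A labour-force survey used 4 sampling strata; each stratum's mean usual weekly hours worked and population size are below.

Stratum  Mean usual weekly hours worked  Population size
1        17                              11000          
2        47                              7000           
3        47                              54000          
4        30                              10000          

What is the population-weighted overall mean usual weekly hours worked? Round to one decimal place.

40.9

Σ Nₕ·x̄ₕ = 17×11000 + 47×7000 + 47×54000 + 30×10000
  = 3354000
Σ Nₕ = 82000
Overall mean = 3354000 / 82000 = 40.902439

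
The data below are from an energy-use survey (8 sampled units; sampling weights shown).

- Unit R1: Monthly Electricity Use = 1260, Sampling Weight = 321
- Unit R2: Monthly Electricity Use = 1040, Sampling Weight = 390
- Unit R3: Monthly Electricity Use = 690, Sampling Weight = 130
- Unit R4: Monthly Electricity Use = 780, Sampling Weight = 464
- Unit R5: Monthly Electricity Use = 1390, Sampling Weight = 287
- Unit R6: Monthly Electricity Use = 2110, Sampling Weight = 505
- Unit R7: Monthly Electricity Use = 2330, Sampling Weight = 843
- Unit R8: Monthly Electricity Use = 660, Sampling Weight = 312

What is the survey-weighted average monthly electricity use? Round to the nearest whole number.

1506

Weighted sum = 1260×321 + 1040×390 + 690×130 + 780×464 + 1390×287 + 2110×505 + 2330×843 + 660×312
  = 4896270
Sum of weights = 321 + 390 + 130 + 464 + 287 + 505 + 843 + 312 = 3252
Weighted mean = 4896270 / 3252 = 1505.6181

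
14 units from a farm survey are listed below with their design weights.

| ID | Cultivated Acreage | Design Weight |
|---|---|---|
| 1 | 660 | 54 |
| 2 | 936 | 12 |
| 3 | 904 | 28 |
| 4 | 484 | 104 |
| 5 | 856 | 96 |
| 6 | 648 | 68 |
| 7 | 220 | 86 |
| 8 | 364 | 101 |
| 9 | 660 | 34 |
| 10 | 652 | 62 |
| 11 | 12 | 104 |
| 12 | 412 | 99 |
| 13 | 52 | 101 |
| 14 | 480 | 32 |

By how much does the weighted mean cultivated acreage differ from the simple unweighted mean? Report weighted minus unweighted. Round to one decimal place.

Unweighted sum = 7340
Unweighted mean = 7340 / 14 = 524.28571
Weighted sum = 429956
Sum of weights = 981
Weighted mean = 429956 / 981 = 438.28338
Difference (weighted minus unweighted) = -86.00233

-86.0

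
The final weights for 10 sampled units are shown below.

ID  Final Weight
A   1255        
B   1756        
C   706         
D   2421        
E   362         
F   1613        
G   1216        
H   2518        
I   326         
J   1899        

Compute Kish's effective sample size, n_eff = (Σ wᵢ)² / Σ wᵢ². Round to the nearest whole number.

Σ wᵢ = 1255 + 1756 + 706 + 2421 + 362 + 1613 + 1216 + 2518 + 326 + 1899 = 14072
Σ wᵢ² = 1575025 + 3083536 + 498436 + 5861241 + 131044 + 2601769 + 1478656 + 6340324 + 106276 + 3606201 = 25282508
n_eff = 14072² / 25282508 = 198021184 / 25282508 = 7.8323394

8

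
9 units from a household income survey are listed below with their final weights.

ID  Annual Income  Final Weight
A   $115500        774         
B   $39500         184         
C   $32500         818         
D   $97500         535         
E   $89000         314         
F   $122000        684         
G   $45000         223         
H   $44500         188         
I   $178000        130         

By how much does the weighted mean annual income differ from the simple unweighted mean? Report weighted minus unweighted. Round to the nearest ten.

450

Unweighted sum = 115500 + 39500 + 32500 + 97500 + 89000 + 122000 + 45000 + 44500 + 178000 = 763500
Unweighted mean = 763500 / 9 = 84833.333
Weighted sum = 115500×774 + 39500×184 + 32500×818 + 97500×535 + 89000×314 + 122000×684 + 45000×223 + 44500×188 + 178000×130
  = 328347500
Sum of weights = 774 + 184 + 818 + 535 + 314 + 684 + 223 + 188 + 130 = 3850
Weighted mean = 328347500 / 3850 = 85285.065
Difference (weighted minus unweighted) = 451.7316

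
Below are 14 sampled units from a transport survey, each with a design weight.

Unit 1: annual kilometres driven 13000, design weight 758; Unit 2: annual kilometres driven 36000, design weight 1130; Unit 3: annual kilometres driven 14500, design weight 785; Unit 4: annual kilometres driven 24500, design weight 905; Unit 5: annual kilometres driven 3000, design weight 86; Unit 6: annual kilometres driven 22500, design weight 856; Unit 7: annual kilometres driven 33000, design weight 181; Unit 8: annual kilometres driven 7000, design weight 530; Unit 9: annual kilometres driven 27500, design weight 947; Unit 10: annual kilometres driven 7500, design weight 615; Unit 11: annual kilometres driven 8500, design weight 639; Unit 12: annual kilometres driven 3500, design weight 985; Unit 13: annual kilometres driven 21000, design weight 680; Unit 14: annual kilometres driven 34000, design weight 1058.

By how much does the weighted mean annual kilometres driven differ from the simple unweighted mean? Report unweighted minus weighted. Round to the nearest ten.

-1750

Unweighted sum = 255500
Unweighted mean = 255500 / 14 = 18250
Weighted sum = 203076000
Sum of weights = 10155
Weighted mean = 203076000 / 10155 = 19997.637
Difference (unweighted minus weighted) = -1747.6366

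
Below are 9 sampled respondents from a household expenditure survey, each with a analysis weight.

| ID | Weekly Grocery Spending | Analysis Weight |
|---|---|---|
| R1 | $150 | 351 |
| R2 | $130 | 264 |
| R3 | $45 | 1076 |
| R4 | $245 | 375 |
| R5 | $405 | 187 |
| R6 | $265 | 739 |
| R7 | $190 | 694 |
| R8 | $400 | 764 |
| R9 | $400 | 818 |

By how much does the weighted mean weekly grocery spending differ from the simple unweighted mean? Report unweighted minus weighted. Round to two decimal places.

Unweighted sum = 150 + 130 + 45 + 245 + 405 + 265 + 190 + 400 + 400 = 2230
Unweighted mean = 2230 / 9 = 247.77778
Weighted sum = 150×351 + 130×264 + 45×1076 + 245×375 + 405×187 + 265×739 + 190×694 + 400×764 + 400×818
  = 1263495
Sum of weights = 5268
Weighted mean = 1263495 / 5268 = 239.84339
Difference (unweighted minus weighted) = 7.9343837

7.93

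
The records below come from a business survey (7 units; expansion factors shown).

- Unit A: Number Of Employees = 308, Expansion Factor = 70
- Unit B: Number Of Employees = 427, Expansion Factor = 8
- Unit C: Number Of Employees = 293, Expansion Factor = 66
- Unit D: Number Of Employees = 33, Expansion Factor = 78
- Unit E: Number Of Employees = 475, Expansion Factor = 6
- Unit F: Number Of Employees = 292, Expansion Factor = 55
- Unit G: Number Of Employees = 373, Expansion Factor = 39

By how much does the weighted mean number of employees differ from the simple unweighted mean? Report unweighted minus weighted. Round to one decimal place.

Unweighted sum = 2201
Unweighted mean = 2201 / 7 = 314.42857
Weighted sum = 308×70 + 427×8 + 293×66 + 33×78 + 475×6 + 292×55 + 373×39
  = 21560 + 3416 + 19338 + 2574 + 2850 + 16060 + 14547 = 80345
Sum of weights = 70 + 8 + 66 + 78 + 6 + 55 + 39 = 322
Weighted mean = 80345 / 322 = 249.51863
Difference (unweighted minus weighted) = 64.909938

64.9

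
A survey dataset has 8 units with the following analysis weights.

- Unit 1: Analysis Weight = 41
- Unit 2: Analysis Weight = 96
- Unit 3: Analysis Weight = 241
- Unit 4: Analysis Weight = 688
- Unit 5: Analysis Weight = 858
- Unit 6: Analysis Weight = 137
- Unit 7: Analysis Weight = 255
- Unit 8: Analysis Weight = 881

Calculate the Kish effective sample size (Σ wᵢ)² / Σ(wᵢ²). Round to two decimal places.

4.78

Σ wᵢ = 41 + 96 + 241 + 688 + 858 + 137 + 255 + 881 = 3197
Σ wᵢ² = 1681 + 9216 + 58081 + 473344 + 736164 + 18769 + 65025 + 776161 = 2138441
n_eff = 3197² / 2138441 = 10220809 / 2138441 = 4.7795609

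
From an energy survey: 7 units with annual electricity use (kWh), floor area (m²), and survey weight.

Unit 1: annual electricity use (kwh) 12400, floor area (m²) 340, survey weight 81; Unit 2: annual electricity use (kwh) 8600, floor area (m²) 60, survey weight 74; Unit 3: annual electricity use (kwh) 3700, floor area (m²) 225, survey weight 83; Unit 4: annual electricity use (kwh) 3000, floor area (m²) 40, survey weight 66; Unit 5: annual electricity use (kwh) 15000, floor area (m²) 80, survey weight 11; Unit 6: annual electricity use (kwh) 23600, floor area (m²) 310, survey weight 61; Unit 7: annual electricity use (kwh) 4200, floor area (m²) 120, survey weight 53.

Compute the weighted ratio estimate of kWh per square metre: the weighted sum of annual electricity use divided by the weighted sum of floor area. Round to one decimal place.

50.0

Σ wᵢ·y = 12400×81 + 8600×74 + 3700×83 + 3000×66 + 15000×11 + 23600×61 + 4200×53
  = 3973100
Σ wᵢ·x = 340×81 + 60×74 + 225×83 + 40×66 + 80×11 + 310×61 + 120×53
  = 79445
Ratio = 3973100 / 79445 = 50.010699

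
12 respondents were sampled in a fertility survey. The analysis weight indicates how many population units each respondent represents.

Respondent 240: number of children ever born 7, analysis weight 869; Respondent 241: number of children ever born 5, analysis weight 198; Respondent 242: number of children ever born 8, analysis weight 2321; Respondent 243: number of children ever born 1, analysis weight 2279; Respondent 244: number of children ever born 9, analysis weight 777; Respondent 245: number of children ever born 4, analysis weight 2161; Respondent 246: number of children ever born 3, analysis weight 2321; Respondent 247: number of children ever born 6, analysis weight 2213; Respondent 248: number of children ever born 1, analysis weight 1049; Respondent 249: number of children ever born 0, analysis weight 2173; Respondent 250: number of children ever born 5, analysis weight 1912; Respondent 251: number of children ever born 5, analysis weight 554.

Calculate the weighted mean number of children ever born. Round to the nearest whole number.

4

Weighted sum = 77177
Sum of weights = 869 + 198 + 2321 + 2279 + 777 + 2161 + 2321 + 2213 + 1049 + 2173 + 1912 + 554 = 18827
Weighted mean = 77177 / 18827 = 4.0992723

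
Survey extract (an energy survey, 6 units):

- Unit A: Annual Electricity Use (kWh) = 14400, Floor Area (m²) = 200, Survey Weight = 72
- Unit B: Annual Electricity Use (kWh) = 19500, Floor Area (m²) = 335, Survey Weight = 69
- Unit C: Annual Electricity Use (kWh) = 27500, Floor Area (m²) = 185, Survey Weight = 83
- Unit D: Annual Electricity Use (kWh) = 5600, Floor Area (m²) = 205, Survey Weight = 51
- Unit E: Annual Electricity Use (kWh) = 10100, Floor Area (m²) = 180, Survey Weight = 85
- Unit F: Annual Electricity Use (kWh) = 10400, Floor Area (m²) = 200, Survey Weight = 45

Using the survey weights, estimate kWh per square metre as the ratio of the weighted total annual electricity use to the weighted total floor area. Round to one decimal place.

71.6

Σ wᵢ·y = 14400×72 + 19500×69 + 27500×83 + 5600×51 + 10100×85 + 10400×45
  = 1036800 + 1345500 + 2282500 + 285600 + 858500 + 468000 = 6276900
Σ wᵢ·x = 200×72 + 335×69 + 185×83 + 205×51 + 180×85 + 200×45
  = 14400 + 23115 + 15355 + 10455 + 15300 + 9000 = 87625
Ratio = 6276900 / 87625 = 71.633666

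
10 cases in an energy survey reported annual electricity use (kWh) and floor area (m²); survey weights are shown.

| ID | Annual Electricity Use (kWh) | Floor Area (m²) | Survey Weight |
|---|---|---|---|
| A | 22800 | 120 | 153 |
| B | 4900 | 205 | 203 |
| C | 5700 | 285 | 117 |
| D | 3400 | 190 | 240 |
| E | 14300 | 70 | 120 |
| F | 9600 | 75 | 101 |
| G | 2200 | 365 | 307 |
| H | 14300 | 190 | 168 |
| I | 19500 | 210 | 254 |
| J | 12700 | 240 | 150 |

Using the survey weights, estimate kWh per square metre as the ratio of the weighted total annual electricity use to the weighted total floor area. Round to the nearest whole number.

48

Σ wᵢ·y = 18587400
Σ wᵢ·x = 120×153 + 205×203 + 285×117 + 190×240 + 70×120 + 75×101 + 365×307 + 190×168 + 210×254 + 240×150
  = 388210
Ratio = 18587400 / 388210 = 47.879756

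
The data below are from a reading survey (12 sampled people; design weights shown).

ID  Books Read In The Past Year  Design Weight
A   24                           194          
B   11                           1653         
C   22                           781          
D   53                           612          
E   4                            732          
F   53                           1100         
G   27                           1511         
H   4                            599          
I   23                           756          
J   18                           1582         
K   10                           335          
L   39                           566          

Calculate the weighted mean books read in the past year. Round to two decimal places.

Weighted sum = 24×194 + 11×1653 + 22×781 + 53×612 + 4×732 + 53×1100 + 27×1511 + 4×599 + 23×756 + 18×1582 + 10×335 + 39×566
  = 248166
Sum of weights = 194 + 1653 + 781 + 612 + 732 + 1100 + 1511 + 599 + 756 + 1582 + 335 + 566 = 10421
Weighted mean = 248166 / 10421 = 23.814029

23.81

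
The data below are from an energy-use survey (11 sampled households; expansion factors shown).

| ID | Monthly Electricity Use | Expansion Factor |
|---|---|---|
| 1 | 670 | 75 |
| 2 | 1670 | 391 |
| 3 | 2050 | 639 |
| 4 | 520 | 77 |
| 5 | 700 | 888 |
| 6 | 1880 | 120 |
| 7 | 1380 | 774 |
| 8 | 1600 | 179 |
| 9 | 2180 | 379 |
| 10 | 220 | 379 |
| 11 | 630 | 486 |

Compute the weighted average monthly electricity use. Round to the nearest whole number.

Weighted sum = 670×75 + 1670×391 + 2050×639 + 520×77 + 700×888 + 1880×120 + 1380×774 + 1600×179 + 2180×379 + 220×379 + 630×486
  = 50250 + 652970 + 1309950 + 40040 + 621600 + 225600 + 1068120 + 286400 + 826220 + 83380 + 306180 = 5470710
Sum of weights = 75 + 391 + 639 + 77 + 888 + 120 + 774 + 179 + 379 + 379 + 486 = 4387
Weighted mean = 5470710 / 4387 = 1247.0276

1247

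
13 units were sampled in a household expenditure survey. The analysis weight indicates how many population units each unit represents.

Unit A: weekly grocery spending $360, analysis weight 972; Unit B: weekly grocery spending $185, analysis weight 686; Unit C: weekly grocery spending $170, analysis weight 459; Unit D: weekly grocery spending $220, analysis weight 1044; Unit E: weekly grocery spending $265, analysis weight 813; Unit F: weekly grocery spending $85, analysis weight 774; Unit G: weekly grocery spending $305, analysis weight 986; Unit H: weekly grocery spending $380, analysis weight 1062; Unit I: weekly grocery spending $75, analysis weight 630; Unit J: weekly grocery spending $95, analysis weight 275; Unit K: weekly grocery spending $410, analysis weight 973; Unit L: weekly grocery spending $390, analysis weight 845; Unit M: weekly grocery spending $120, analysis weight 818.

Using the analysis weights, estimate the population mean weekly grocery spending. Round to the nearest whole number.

258

Weighted sum = 2670080
Sum of weights = 10337
Weighted mean = 2670080 / 10337 = 258.30318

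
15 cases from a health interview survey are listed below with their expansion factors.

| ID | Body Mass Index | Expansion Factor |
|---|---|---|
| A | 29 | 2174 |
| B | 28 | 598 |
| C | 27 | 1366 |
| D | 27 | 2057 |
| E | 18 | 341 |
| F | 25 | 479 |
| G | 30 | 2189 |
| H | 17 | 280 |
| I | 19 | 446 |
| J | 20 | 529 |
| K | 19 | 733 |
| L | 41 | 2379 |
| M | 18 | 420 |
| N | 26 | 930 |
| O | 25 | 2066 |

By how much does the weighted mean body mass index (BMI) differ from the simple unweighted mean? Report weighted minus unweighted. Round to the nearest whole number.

3

Unweighted sum = 369
Unweighted mean = 369 / 15 = 24.6
Weighted sum = 474664
Sum of weights = 16987
Weighted mean = 474664 / 16987 = 27.94278
Difference (weighted minus unweighted) = 3.3427798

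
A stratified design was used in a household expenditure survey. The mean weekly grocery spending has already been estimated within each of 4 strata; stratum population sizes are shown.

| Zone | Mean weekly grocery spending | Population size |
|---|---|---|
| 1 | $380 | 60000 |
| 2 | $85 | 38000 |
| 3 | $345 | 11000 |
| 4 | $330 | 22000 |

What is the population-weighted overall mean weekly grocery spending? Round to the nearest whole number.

Σ Nₕ·x̄ₕ = 380×60000 + 85×38000 + 345×11000 + 330×22000
  = 22800000 + 3230000 + 3795000 + 7260000 = 37085000
Σ Nₕ = 60000 + 38000 + 11000 + 22000 = 131000
Overall mean = 37085000 / 131000 = 283.0916

283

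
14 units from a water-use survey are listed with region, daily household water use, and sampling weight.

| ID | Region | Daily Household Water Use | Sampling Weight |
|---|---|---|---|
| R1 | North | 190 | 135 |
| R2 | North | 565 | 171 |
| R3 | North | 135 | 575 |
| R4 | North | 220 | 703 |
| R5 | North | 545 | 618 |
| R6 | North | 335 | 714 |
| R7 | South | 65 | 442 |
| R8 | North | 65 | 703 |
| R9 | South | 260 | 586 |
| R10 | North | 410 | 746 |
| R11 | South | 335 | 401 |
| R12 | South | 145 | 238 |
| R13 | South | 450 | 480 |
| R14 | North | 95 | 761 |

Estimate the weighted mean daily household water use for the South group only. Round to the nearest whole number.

South rows: R7, R9, R11, R12, R13
Weighted sum = 65×442 + 260×586 + 335×401 + 145×238 + 450×480
  = 28730 + 152360 + 134335 + 34510 + 216000 = 565935
Sum of weights = 442 + 586 + 401 + 238 + 480 = 2147
Weighted mean = 565935 / 2147 = 263.59339

264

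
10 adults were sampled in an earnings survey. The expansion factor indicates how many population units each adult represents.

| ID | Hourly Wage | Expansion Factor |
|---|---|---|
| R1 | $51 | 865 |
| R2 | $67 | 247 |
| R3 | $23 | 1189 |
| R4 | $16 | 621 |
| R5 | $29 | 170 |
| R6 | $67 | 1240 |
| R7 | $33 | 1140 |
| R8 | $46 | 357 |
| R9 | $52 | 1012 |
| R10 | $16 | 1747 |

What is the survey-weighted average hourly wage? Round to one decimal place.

Weighted sum = 51×865 + 67×247 + 23×1189 + 16×621 + 29×170 + 67×1240 + 33×1140 + 46×357 + 52×1012 + 16×1747
  = 44115 + 16549 + 27347 + 9936 + 4930 + 83080 + 37620 + 16422 + 52624 + 27952 = 320575
Sum of weights = 865 + 247 + 1189 + 621 + 170 + 1240 + 1140 + 357 + 1012 + 1747 = 8588
Weighted mean = 320575 / 8588 = 37.328249

37.3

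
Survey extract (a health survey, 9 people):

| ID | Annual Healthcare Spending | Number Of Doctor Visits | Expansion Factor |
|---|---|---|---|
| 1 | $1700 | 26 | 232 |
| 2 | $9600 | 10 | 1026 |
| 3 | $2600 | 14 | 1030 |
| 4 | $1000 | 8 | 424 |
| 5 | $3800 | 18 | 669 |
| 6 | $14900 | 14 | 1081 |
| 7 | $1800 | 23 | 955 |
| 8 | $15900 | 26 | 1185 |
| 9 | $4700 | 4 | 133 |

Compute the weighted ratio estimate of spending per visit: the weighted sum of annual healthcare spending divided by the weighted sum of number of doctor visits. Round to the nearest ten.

460

Σ wᵢ·y = 53180700
Σ wᵢ·x = 26×232 + 10×1026 + 14×1030 + 8×424 + 18×669 + 14×1081 + 23×955 + 26×1185 + 4×133
  = 114587
Ratio = 53180700 / 114587 = 464.10762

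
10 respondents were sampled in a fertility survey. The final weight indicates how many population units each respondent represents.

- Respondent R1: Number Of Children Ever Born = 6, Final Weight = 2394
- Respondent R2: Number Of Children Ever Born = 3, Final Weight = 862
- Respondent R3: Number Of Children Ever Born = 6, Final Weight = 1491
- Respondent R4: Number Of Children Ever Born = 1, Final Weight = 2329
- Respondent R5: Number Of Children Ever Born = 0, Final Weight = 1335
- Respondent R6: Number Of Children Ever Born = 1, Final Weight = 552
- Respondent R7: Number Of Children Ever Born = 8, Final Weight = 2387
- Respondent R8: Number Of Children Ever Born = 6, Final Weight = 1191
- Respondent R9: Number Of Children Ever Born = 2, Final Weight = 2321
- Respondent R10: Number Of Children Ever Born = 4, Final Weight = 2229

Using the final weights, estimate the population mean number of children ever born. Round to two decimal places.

Weighted sum = 6×2394 + 3×862 + 6×1491 + 1×2329 + 0×1335 + 1×552 + 8×2387 + 6×1191 + 2×2321 + 4×2229
  = 68577
Sum of weights = 2394 + 862 + 1491 + 2329 + 1335 + 552 + 2387 + 1191 + 2321 + 2229 = 17091
Weighted mean = 68577 / 17091 = 4.0124627

4.01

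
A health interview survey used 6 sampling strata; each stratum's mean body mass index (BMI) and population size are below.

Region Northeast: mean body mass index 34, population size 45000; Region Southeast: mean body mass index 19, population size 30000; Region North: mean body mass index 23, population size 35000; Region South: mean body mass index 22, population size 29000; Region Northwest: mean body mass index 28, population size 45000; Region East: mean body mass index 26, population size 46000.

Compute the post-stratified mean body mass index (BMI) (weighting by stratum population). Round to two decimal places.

26.08

Σ Nₕ·x̄ₕ = 34×45000 + 19×30000 + 23×35000 + 22×29000 + 28×45000 + 26×46000
  = 1530000 + 570000 + 805000 + 638000 + 1260000 + 1196000 = 5999000
Σ Nₕ = 45000 + 30000 + 35000 + 29000 + 45000 + 46000 = 230000
Overall mean = 5999000 / 230000 = 26.082609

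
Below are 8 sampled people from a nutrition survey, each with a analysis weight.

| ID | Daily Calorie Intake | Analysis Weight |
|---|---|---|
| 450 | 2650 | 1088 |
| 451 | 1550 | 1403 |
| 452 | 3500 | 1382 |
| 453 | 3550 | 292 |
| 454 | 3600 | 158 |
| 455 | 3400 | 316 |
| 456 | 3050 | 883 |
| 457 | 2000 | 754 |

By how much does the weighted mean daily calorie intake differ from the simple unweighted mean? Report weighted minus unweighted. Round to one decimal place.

Unweighted sum = 23300
Unweighted mean = 23300 / 8 = 2912.5
Weighted sum = 2650×1088 + 1550×1403 + 3500×1382 + 3550×292 + 3600×158 + 3400×316 + 3050×883 + 2000×754
  = 2883200 + 2174650 + 4837000 + 1036600 + 568800 + 1074400 + 2693150 + 1508000 = 16775800
Sum of weights = 1088 + 1403 + 1382 + 292 + 158 + 316 + 883 + 754 = 6276
Weighted mean = 16775800 / 6276 = 2673.0083
Difference (weighted minus unweighted) = -239.49171

-239.5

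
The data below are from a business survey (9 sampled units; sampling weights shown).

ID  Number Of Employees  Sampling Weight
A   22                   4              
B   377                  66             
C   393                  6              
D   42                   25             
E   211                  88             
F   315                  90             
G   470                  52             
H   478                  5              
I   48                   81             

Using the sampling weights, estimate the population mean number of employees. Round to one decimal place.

Weighted sum = 106014
Sum of weights = 4 + 66 + 6 + 25 + 88 + 90 + 52 + 5 + 81 = 417
Weighted mean = 106014 / 417 = 254.23022

254.2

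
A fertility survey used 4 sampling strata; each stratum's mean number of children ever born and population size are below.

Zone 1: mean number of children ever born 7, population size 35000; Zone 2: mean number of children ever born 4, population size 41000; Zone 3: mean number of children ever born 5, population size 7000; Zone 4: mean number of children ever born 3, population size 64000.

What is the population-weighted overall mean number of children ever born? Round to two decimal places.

Σ Nₕ·x̄ₕ = 7×35000 + 4×41000 + 5×7000 + 3×64000
  = 245000 + 164000 + 35000 + 192000 = 636000
Σ Nₕ = 35000 + 41000 + 7000 + 64000 = 147000
Overall mean = 636000 / 147000 = 4.3265306

4.33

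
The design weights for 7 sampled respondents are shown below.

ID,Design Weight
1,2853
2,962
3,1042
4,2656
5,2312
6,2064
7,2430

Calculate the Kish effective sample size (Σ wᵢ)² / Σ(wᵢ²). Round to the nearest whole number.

Σ wᵢ = 2853 + 962 + 1042 + 2656 + 2312 + 2064 + 2430 = 14319
Σ wᵢ² = 8139609 + 925444 + 1085764 + 7054336 + 5345344 + 4260096 + 5904900 = 32715493
n_eff = 14319² / 32715493 = 205033761 / 32715493 = 6.2671763

6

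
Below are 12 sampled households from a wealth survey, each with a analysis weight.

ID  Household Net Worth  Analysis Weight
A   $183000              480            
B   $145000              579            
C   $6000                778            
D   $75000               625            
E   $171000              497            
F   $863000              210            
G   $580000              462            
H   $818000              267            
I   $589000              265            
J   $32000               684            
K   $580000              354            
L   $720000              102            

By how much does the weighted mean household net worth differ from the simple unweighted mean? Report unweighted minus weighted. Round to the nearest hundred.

Unweighted sum = 183000 + 145000 + 6000 + 75000 + 171000 + 863000 + 580000 + 818000 + 589000 + 32000 + 580000 + 720000 = 4762000
Unweighted mean = 4762000 / 12 = 396833.33
Weighted sum = 183000×480 + 145000×579 + 6000×778 + 75000×625 + 171000×497 + 863000×210 + 580000×462 + 818000×267 + 589000×265 + 32000×684 + 580000×354 + 720000×102
  = 87840000 + 83955000 + 4668000 + 46875000 + 84987000 + 181230000 + 267960000 + 218406000 + 156085000 + 21888000 + 205320000 + 73440000 = 1432654000
Sum of weights = 480 + 579 + 778 + 625 + 497 + 210 + 462 + 267 + 265 + 684 + 354 + 102 = 5303
Weighted mean = 1432654000 / 5303 = 270159.16
Difference (unweighted minus weighted) = 126674.18

126700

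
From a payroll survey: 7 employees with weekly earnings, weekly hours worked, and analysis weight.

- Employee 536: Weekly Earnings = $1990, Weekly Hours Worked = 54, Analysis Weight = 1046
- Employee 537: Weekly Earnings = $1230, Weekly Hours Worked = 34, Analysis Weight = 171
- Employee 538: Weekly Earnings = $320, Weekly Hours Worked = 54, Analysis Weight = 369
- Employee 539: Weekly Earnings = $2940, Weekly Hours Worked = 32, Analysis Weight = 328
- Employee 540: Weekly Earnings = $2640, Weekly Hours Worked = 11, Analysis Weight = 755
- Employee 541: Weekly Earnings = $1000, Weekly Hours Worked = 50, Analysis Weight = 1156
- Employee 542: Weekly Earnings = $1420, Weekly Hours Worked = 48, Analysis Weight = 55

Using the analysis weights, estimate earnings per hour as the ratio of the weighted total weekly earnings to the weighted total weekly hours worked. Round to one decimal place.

Σ wᵢ·y = 1990×1046 + 1230×171 + 320×369 + 2940×328 + 2640×755 + 1000×1156 + 1420×55
  = 2081540 + 210330 + 118080 + 964320 + 1993200 + 1156000 + 78100 = 6601570
Σ wᵢ·x = 54×1046 + 34×171 + 54×369 + 32×328 + 11×755 + 50×1156 + 48×55
  = 56484 + 5814 + 19926 + 10496 + 8305 + 57800 + 2640 = 161465
Ratio = 6601570 / 161465 = 40.885455

40.9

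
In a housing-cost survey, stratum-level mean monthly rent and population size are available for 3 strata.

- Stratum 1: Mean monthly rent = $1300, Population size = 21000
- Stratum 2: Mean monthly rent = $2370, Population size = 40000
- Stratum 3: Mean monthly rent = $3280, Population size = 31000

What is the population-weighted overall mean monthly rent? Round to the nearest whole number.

2432

Σ Nₕ·x̄ₕ = 1300×21000 + 2370×40000 + 3280×31000
  = 223780000
Σ Nₕ = 92000
Overall mean = 223780000 / 92000 = 2432.3913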